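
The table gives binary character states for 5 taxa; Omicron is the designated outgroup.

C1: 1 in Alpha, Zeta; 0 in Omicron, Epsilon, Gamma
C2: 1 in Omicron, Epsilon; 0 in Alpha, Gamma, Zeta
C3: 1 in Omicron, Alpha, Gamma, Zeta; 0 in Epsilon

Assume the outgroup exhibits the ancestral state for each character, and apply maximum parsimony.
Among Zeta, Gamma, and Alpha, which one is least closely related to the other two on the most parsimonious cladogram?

Gamma

Character polarity is set by the outgroup: the derived state is whichever differs from the outgroup's state, so for C2, C3 the derived state is '0', and for the remaining characters it is '1'.
C1 (derived state '1') is shared by Alpha and Zeta — a synapomorphy uniting that clade.
C2 (derived state '0') is shared by Alpha, Gamma, and Zeta — a synapomorphy uniting that clade.
C3: derived state '0' in Epsilon only — an autapomorphy, so it tells us nothing about relationships among taxa.
Most parsimonious ingroup topology: (((Alpha,Zeta),Gamma),Epsilon).
Zeta and Alpha share a more recent common ancestor with each other than either does with Gamma, so Gamma is the least closely related of the three.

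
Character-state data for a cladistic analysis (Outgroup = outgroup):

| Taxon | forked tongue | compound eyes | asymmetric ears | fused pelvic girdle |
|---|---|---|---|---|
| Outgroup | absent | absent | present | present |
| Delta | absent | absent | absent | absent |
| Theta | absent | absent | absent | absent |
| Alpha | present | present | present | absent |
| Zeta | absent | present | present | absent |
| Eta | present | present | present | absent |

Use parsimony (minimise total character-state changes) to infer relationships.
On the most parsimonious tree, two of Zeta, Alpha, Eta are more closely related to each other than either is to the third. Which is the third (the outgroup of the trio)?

Character polarity is set by the outgroup: the derived state is whichever differs from the outgroup's state, so for asymmetric ears, fused pelvic girdle the derived state is 'absent', and for the remaining characters it is 'present'.
Only Alpha and Eta show the derived state 'present' for forked tongue, supporting them as a clade.
Only Alpha, Eta, and Zeta show the derived state 'present' for compound eyes, supporting them as a clade.
asymmetric ears: derived state 'absent' in Delta and Theta only — synapomorphy for {Delta, Theta}.
All ingroup taxa share the derived state 'absent' for fused pelvic girdle; it defines the ingroup but does not resolve relationships within it.
Most parsimonious ingroup topology: ((Delta,Theta),((Alpha,Eta),Zeta)).
Eta and Alpha share a more recent common ancestor with each other than either does with Zeta, so Zeta is the least closely related of the three.

Zeta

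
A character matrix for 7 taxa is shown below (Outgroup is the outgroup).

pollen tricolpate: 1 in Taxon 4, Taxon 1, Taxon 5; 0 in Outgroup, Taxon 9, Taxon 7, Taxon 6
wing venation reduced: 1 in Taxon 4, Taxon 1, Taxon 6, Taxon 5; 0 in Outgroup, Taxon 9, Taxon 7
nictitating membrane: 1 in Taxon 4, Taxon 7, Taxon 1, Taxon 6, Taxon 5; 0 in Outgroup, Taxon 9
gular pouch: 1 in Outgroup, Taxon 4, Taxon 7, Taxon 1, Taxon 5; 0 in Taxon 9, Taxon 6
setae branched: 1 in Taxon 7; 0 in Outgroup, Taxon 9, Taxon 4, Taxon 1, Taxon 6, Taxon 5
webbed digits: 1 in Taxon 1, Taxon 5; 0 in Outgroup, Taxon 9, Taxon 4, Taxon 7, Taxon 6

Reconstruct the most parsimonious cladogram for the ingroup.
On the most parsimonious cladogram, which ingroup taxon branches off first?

Taxon 9

Character polarity is set by the outgroup: the derived state is whichever differs from the outgroup's state, so for gular pouch the derived state is '0', and for the remaining characters it is '1'.
pollen tricolpate: derived state '1' in Taxon 1, Taxon 4, and Taxon 5 only — synapomorphy for {Taxon 1, Taxon 4, Taxon 5}.
wing venation reduced: derived state '1' in Taxon 1, Taxon 4, Taxon 5, and Taxon 6 only — synapomorphy for {Taxon 1, Taxon 4, Taxon 5, Taxon 6}.
nictitating membrane: derived state '1' in Taxon 1, Taxon 4, Taxon 5, Taxon 6, and Taxon 7 only — synapomorphy for {Taxon 1, Taxon 4, Taxon 5, Taxon 6, Taxon 7}.
gular pouch (state '0') occurs in Taxon 6 and Taxon 9 but conflicts with the nesting implied by the other characters — most parsimoniously interpreted as homoplasy.
setae branched (derived state '1') is unique to Taxon 7 (autapomorphy; uninformative for grouping).
webbed digits: derived state '1' in Taxon 1 and Taxon 5 only — synapomorphy for {Taxon 1, Taxon 5}.
Most parsimonious ingroup topology: (Taxon 9,(((Taxon 4,(Taxon 1,Taxon 5)),Taxon 6),Taxon 7)).
Taxon 9 is sister to the clade containing all other ingroup taxa, so it is the earliest-diverging (most basal) ingroup lineage.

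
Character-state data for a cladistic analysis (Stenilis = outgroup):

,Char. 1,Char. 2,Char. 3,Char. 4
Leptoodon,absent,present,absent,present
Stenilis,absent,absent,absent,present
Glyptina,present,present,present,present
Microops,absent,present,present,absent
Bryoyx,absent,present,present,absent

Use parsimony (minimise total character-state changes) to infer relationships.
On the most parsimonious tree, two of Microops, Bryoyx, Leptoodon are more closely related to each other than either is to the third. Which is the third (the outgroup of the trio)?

Leptoodon

Character polarity is set by the outgroup: the derived state is whichever differs from the outgroup's state, so for Char. 4 the derived state is 'absent', and for the remaining characters it is 'present'.
Char. 1: derived state 'present' in Glyptina only — an autapomorphy, so it tells us nothing about relationships among taxa.
All ingroup taxa share the derived state 'present' for Char. 2; it defines the ingroup but does not resolve relationships within it.
Only Bryoyx, Glyptina, and Microops show the derived state 'present' for Char. 3, supporting them as a clade.
Char. 4 (derived state 'absent') is shared by Bryoyx and Microops — a synapomorphy uniting that clade.
Most parsimonious ingroup topology: ((Glyptina,(Bryoyx,Microops)),Leptoodon).
Bryoyx and Microops share a more recent common ancestor with each other than either does with Leptoodon, so Leptoodon is the least closely related of the three.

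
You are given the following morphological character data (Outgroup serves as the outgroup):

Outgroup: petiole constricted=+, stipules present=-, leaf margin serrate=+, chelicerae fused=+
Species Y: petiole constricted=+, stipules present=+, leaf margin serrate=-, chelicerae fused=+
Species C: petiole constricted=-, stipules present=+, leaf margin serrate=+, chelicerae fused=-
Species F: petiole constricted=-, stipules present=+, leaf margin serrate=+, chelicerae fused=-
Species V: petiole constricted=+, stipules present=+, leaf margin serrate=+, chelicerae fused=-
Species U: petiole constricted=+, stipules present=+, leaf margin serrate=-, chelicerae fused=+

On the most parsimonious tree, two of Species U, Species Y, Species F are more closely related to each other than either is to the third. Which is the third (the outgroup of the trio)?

Species F

Character polarity is set by the outgroup: the derived state is whichever differs from the outgroup's state, so for petiole constricted, leaf margin serrate, chelicerae fused the derived state is '-', and for the remaining characters it is '+'.
petiole constricted (derived state '-') is shared by Species C and Species F — a synapomorphy uniting that clade.
stipules present (derived state '+') is shared by all ingroup taxa — unites the whole ingroup.
leaf margin serrate: derived state '-' in Species U and Species Y only — synapomorphy for {Species U, Species Y}.
chelicerae fused (derived state '-') is shared by Species C, Species F, and Species V — a synapomorphy uniting that clade.
Most parsimonious ingroup topology: ((Species Y,Species U),((Species C,Species F),Species V)).
Species Y and Species U share a more recent common ancestor with each other than either does with Species F, so Species F is the least closely related of the three.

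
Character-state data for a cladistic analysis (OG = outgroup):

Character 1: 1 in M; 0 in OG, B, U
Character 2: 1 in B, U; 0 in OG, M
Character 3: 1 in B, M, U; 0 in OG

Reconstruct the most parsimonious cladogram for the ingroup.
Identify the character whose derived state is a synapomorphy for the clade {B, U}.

Character 2

The outgroup has state '0' for every character, so '1' is the derived state throughout.
Character 1 (derived state '1') is unique to M (autapomorphy; uninformative for grouping).
Only B and U show the derived state '1' for Character 2, supporting them as a clade.
All ingroup taxa share the derived state '1' for Character 3; it defines the ingroup but does not resolve relationships within it.
Most parsimonious ingroup topology: ((B,U),M).
The clade {B, U} is supported by Character 2: its derived state '1' occurs in exactly those taxa and in no other taxon (including the outgroup).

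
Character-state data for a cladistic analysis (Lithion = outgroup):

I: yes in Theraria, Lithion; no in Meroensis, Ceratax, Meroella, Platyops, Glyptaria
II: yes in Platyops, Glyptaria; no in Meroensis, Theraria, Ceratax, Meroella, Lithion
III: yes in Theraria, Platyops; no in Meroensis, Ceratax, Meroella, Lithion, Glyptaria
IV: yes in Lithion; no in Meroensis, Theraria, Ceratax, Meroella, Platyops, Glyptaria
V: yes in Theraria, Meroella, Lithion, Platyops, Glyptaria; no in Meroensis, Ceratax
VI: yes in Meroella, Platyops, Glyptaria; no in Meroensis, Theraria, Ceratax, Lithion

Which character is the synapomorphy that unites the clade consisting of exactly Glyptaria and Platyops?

Character polarity is set by the outgroup: the derived state is whichever differs from the outgroup's state, so for I, IV, V the derived state is 'no', and for the remaining characters it is 'yes'.
I (derived state 'no') is shared by Ceratax, Glyptaria, Meroella, Meroensis, and Platyops — a synapomorphy uniting that clade.
II (derived state 'yes') is shared by Glyptaria and Platyops — a synapomorphy uniting that clade.
III groups Platyops and Theraria, which is incompatible with the clades supported by the remaining characters; treating it as convergent (homoplasy) costs fewer steps than any alternative tree.
All ingroup taxa share the derived state 'no' for IV; it defines the ingroup but does not resolve relationships within it.
V (derived state 'no') is shared by Ceratax and Meroensis — a synapomorphy uniting that clade.
VI (derived state 'yes') is shared by Glyptaria, Meroella, and Platyops — a synapomorphy uniting that clade.
Most parsimonious ingroup topology: (((Meroensis,Ceratax),((Glyptaria,Platyops),Meroella)),Theraria).
The clade {Glyptaria, Platyops} is supported by II: its derived state 'yes' occurs in exactly those taxa and in no other taxon (including the outgroup).

II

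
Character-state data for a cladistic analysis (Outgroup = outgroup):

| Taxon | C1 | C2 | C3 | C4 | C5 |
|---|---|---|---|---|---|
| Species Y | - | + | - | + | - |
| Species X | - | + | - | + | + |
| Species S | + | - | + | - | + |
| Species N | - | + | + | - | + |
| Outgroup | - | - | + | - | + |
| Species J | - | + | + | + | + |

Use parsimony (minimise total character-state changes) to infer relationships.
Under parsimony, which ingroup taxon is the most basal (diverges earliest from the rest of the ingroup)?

Species S

Character polarity is set by the outgroup: the derived state is whichever differs from the outgroup's state, so for C3, C5 the derived state is '-', and for the remaining characters it is '+'.
C1 (derived state '+') is unique to Species S (autapomorphy; uninformative for grouping).
C2: derived state '+' in Species J, Species N, Species X, and Species Y only — synapomorphy for {Species J, Species N, Species X, Species Y}.
C3: derived state '-' in Species X and Species Y only — synapomorphy for {Species X, Species Y}.
Only Species J, Species X, and Species Y show the derived state '+' for C4, supporting them as a clade.
C5 (derived state '-') is unique to Species Y (autapomorphy; uninformative for grouping).
Most parsimonious ingroup topology: (Species S,(((Species Y,Species X),Species J),Species N)).
Species S is sister to the clade containing all other ingroup taxa, so it is the earliest-diverging (most basal) ingroup lineage.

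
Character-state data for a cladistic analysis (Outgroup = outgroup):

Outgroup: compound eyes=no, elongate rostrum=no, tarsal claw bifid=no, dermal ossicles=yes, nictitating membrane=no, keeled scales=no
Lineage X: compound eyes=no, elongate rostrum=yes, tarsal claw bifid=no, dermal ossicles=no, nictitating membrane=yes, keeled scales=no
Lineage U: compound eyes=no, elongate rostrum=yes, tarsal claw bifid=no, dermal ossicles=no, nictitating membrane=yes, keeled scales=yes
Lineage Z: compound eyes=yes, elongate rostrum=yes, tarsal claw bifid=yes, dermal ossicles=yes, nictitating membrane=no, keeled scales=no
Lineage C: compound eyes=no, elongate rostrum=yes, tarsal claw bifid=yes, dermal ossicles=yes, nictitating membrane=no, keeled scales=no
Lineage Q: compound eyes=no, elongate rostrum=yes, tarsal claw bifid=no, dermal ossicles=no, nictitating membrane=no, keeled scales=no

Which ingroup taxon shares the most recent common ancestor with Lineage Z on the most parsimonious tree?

Character polarity is set by the outgroup: the derived state is whichever differs from the outgroup's state, so for dermal ossicles the derived state is 'no', and for the remaining characters it is 'yes'.
compound eyes: derived state 'yes' in Lineage Z only — an autapomorphy, so it tells us nothing about relationships among taxa.
All ingroup taxa share the derived state 'yes' for elongate rostrum; it defines the ingroup but does not resolve relationships within it.
Only Lineage C and Lineage Z show the derived state 'yes' for tarsal claw bifid, supporting them as a clade.
Only Lineage Q, Lineage U, and Lineage X show the derived state 'no' for dermal ossicles, supporting them as a clade.
nictitating membrane: derived state 'yes' in Lineage U and Lineage X only — synapomorphy for {Lineage U, Lineage X}.
keeled scales (derived state 'yes') is unique to Lineage U (autapomorphy; uninformative for grouping).
Most parsimonious ingroup topology: (((Lineage X,Lineage U),Lineage Q),(Lineage Z,Lineage C)).
Lineage Z and Lineage C form a cherry on this tree, so they are sister taxa.

Lineage C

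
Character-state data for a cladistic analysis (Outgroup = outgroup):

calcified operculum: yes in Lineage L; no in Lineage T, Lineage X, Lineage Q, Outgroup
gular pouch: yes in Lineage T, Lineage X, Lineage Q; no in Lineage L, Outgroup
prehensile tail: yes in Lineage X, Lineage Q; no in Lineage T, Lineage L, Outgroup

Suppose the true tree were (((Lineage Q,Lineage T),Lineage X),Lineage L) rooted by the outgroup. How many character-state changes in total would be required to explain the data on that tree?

4

Map each character onto (((Lineage Q,Lineage T),Lineage X),Lineage L) (rooted by Outgroup) and count the minimum state changes it requires (Fitch parsimony):
calcified operculum: 1; gular pouch: 1; prehensile tail: 2.
Total tree length = 4.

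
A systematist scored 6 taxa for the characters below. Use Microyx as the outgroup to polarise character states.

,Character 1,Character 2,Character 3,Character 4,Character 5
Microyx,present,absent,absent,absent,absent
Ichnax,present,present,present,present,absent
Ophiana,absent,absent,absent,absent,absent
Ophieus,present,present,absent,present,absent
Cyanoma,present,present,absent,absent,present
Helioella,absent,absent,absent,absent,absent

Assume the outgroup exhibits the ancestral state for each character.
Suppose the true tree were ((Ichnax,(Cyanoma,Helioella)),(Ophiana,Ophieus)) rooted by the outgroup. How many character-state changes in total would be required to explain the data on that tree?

9

Map each character onto ((Ichnax,(Cyanoma,Helioella)),(Ophiana,Ophieus)) (rooted by Microyx) and count the minimum state changes it requires (Fitch parsimony):
Character 1: 2; Character 2: 3; Character 3: 1; Character 4: 2; Character 5: 1.
Total tree length = 9.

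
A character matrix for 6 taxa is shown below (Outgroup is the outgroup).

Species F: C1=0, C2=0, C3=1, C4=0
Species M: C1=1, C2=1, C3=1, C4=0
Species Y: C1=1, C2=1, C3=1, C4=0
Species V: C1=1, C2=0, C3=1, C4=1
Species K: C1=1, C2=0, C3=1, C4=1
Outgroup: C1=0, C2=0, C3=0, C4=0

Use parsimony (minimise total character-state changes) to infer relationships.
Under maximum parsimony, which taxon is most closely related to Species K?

The outgroup has state '0' for every character, so '1' is the derived state throughout.
C1: derived state '1' in Species K, Species M, Species V, and Species Y only — synapomorphy for {Species K, Species M, Species V, Species Y}.
C2: derived state '1' in Species M and Species Y only — synapomorphy for {Species M, Species Y}.
C3 (derived state '1') is shared by all ingroup taxa — unites the whole ingroup.
C4: derived state '1' in Species K and Species V only — synapomorphy for {Species K, Species V}.
Most parsimonious ingroup topology: (((Species K,Species V),(Species Y,Species M)),Species F).
Species K and Species V form a cherry on this tree, so they are sister taxa.

Species V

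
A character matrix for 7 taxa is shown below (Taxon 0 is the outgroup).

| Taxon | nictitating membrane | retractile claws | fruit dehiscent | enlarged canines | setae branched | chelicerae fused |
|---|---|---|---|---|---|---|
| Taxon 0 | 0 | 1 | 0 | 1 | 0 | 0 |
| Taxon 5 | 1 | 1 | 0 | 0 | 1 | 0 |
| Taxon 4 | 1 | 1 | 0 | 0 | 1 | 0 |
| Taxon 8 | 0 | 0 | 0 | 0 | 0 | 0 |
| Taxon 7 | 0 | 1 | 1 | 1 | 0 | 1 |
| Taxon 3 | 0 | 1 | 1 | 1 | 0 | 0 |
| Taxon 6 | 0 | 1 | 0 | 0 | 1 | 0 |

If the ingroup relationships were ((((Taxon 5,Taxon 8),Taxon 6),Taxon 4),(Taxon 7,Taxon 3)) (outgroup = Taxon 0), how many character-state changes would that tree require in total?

Map each character onto ((((Taxon 5,Taxon 8),Taxon 6),Taxon 4),(Taxon 7,Taxon 3)) (rooted by Taxon 0) and count the minimum state changes it requires (Fitch parsimony):
nictitating membrane: 2; retractile claws: 1; fruit dehiscent: 1; enlarged canines: 1; setae branched: 2; chelicerae fused: 1.
Total tree length = 8.

8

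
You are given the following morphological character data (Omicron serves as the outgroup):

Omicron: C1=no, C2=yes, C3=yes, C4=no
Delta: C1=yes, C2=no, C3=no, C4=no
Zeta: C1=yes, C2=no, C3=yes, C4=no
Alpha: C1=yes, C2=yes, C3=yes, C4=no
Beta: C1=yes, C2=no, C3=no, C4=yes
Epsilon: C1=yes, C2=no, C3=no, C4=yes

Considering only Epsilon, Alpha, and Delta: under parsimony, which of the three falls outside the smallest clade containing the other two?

Alpha

Character polarity is set by the outgroup: the derived state is whichever differs from the outgroup's state, so for C2, C3 the derived state is 'no', and for the remaining characters it is 'yes'.
All ingroup taxa share the derived state 'yes' for C1; it defines the ingroup but does not resolve relationships within it.
Only Beta, Delta, Epsilon, and Zeta show the derived state 'no' for C2, supporting them as a clade.
Only Beta, Delta, and Epsilon show the derived state 'no' for C3, supporting them as a clade.
C4 (derived state 'yes') is shared by Beta and Epsilon — a synapomorphy uniting that clade.
Most parsimonious ingroup topology: (((Delta,(Beta,Epsilon)),Zeta),Alpha).
Epsilon and Delta share a more recent common ancestor with each other than either does with Alpha, so Alpha is the least closely related of the three.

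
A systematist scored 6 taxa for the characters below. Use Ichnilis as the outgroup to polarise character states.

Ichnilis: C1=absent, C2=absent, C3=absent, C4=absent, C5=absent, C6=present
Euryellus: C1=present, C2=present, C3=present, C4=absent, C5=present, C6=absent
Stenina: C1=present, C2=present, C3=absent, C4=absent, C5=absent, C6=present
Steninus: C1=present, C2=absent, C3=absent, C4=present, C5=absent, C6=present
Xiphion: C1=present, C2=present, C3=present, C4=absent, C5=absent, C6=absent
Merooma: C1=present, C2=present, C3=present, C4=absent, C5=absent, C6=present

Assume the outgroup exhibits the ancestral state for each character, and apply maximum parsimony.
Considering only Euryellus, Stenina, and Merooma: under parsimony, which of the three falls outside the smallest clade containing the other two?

Character polarity is set by the outgroup: the derived state is whichever differs from the outgroup's state, so for C6 the derived state is 'absent', and for the remaining characters it is 'present'.
All ingroup taxa share the derived state 'present' for C1; it defines the ingroup but does not resolve relationships within it.
C2 (derived state 'present') is shared by Euryellus, Merooma, Stenina, and Xiphion — a synapomorphy uniting that clade.
C3: derived state 'present' in Euryellus, Merooma, and Xiphion only — synapomorphy for {Euryellus, Merooma, Xiphion}.
C4 (derived state 'present') is unique to Steninus (autapomorphy; uninformative for grouping).
C5: derived state 'present' in Euryellus only — an autapomorphy, so it tells us nothing about relationships among taxa.
C6: derived state 'absent' in Euryellus and Xiphion only — synapomorphy for {Euryellus, Xiphion}.
Most parsimonious ingroup topology: ((((Euryellus,Xiphion),Merooma),Stenina),Steninus).
Merooma and Euryellus share a more recent common ancestor with each other than either does with Stenina, so Stenina is the least closely related of the three.

Stenina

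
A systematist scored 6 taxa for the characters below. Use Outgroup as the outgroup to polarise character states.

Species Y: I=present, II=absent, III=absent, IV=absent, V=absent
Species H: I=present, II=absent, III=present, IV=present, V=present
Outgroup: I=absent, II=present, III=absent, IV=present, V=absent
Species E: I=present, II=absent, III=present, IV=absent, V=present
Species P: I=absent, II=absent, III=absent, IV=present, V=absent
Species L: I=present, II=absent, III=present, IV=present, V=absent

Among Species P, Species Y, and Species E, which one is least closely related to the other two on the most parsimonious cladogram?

Character polarity is set by the outgroup: the derived state is whichever differs from the outgroup's state, so for II, IV the derived state is 'absent', and for the remaining characters it is 'present'.
I: derived state 'present' in Species E, Species H, Species L, and Species Y only — synapomorphy for {Species E, Species H, Species L, Species Y}.
All ingroup taxa share the derived state 'absent' for II; it defines the ingroup but does not resolve relationships within it.
III: derived state 'present' in Species E, Species H, and Species L only — synapomorphy for {Species E, Species H, Species L}.
IV groups Species E and Species Y, which is incompatible with the clades supported by the remaining characters; treating it as convergent (homoplasy) costs fewer steps than any alternative tree.
V (derived state 'present') is shared by Species E and Species H — a synapomorphy uniting that clade.
Most parsimonious ingroup topology: ((((Species H,Species E),Species L),Species Y),Species P).
Species Y and Species E share a more recent common ancestor with each other than either does with Species P, so Species P is the least closely related of the three.

Species P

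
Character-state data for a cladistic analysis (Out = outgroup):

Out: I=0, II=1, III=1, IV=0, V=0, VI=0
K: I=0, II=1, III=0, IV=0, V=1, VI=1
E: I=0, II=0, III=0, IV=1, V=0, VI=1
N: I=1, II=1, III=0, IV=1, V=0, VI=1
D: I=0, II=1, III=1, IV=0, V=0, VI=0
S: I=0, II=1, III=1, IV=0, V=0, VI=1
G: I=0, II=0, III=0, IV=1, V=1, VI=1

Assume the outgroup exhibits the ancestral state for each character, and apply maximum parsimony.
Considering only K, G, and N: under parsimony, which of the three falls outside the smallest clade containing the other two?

Character polarity is set by the outgroup: the derived state is whichever differs from the outgroup's state, so for II, III the derived state is '0', and for the remaining characters it is '1'.
I (derived state '1') is unique to N (autapomorphy; uninformative for grouping).
II: derived state '0' in E and G only — synapomorphy for {E, G}.
III: derived state '0' in E, G, K, and N only — synapomorphy for {E, G, K, N}.
Only E, G, and N show the derived state '1' for IV, supporting them as a clade.
V (state '1') occurs in G and K but conflicts with the nesting implied by the other characters — most parsimoniously interpreted as homoplasy.
VI: derived state '1' in E, G, K, N, and S only — synapomorphy for {E, G, K, N, S}.
Most parsimonious ingroup topology: (((K,((E,G),N)),S),D).
N and G share a more recent common ancestor with each other than either does with K, so K is the least closely related of the three.

K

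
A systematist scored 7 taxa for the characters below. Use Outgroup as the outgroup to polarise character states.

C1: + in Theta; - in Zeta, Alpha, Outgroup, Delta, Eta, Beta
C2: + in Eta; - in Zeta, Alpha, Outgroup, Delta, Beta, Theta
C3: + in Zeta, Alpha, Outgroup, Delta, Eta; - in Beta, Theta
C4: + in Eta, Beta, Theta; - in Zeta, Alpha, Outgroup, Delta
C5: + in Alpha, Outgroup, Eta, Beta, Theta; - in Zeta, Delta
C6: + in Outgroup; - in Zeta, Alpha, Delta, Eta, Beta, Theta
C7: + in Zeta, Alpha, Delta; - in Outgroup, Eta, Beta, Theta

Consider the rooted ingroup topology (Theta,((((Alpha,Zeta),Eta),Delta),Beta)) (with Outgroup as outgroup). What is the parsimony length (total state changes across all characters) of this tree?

Map each character onto (Theta,((((Alpha,Zeta),Eta),Delta),Beta)) (rooted by Outgroup) and count the minimum state changes it requires (Fitch parsimony):
C1: 1; C2: 1; C3: 2; C4: 3; C5: 2; C6: 1; C7: 2.
Total tree length = 12.

12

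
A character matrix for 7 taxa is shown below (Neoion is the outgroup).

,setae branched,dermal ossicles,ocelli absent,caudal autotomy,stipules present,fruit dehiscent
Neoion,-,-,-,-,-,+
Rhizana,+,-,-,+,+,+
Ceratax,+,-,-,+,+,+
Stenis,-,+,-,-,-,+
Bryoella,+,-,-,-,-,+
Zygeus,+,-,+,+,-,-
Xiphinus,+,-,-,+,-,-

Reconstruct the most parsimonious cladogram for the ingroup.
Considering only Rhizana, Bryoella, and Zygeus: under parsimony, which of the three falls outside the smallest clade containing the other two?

Bryoella

Character polarity is set by the outgroup: the derived state is whichever differs from the outgroup's state, so for fruit dehiscent the derived state is '-', and for the remaining characters it is '+'.
setae branched: derived state '+' in Bryoella, Ceratax, Rhizana, Xiphinus, and Zygeus only — synapomorphy for {Bryoella, Ceratax, Rhizana, Xiphinus, Zygeus}.
dermal ossicles (derived state '+') is unique to Stenis (autapomorphy; uninformative for grouping).
ocelli absent: derived state '+' in Zygeus only — an autapomorphy, so it tells us nothing about relationships among taxa.
caudal autotomy (derived state '+') is shared by Ceratax, Rhizana, Xiphinus, and Zygeus — a synapomorphy uniting that clade.
stipules present: derived state '+' in Ceratax and Rhizana only — synapomorphy for {Ceratax, Rhizana}.
fruit dehiscent (derived state '-') is shared by Xiphinus and Zygeus — a synapomorphy uniting that clade.
Most parsimonious ingroup topology: ((((Rhizana,Ceratax),(Zygeus,Xiphinus)),Bryoella),Stenis).
Zygeus and Rhizana share a more recent common ancestor with each other than either does with Bryoella, so Bryoella is the least closely related of the three.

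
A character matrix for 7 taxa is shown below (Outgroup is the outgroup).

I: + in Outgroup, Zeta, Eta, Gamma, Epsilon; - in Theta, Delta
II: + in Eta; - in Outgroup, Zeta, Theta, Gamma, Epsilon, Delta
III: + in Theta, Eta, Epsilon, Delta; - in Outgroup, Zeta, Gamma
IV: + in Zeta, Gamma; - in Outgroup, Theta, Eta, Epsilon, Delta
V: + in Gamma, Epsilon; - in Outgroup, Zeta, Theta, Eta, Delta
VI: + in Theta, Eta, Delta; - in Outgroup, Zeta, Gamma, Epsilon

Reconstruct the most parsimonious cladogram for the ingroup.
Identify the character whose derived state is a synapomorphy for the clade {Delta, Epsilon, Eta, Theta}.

Character polarity is set by the outgroup: the derived state is whichever differs from the outgroup's state, so for I the derived state is '-', and for the remaining characters it is '+'.
I: derived state '-' in Delta and Theta only — synapomorphy for {Delta, Theta}.
II (derived state '+') is unique to Eta (autapomorphy; uninformative for grouping).
III: derived state '+' in Delta, Epsilon, Eta, and Theta only — synapomorphy for {Delta, Epsilon, Eta, Theta}.
IV (derived state '+') is shared by Gamma and Zeta — a synapomorphy uniting that clade.
V (state '+') occurs in Epsilon and Gamma but conflicts with the nesting implied by the other characters — most parsimoniously interpreted as homoplasy.
VI (derived state '+') is shared by Delta, Eta, and Theta — a synapomorphy uniting that clade.
Most parsimonious ingroup topology: ((((Delta,Theta),Eta),Epsilon),(Zeta,Gamma)).
The clade {Delta, Epsilon, Eta, Theta} is supported by III: its derived state '+' occurs in exactly those taxa and in no other taxon (including the outgroup).

III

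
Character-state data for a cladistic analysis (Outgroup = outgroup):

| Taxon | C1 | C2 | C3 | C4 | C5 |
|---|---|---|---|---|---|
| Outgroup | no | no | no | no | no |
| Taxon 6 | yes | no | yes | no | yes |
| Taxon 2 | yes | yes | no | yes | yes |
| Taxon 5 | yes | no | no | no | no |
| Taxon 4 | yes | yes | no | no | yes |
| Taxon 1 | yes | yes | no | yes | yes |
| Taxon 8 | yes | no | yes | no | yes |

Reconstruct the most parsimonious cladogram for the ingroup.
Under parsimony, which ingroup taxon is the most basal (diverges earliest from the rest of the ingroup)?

The outgroup has state 'no' for every character, so 'yes' is the derived state throughout.
C1 (derived state 'yes') is shared by all ingroup taxa — unites the whole ingroup.
C2 (derived state 'yes') is shared by Taxon 1, Taxon 2, and Taxon 4 — a synapomorphy uniting that clade.
C3 (derived state 'yes') is shared by Taxon 6 and Taxon 8 — a synapomorphy uniting that clade.
C4: derived state 'yes' in Taxon 1 and Taxon 2 only — synapomorphy for {Taxon 1, Taxon 2}.
C5: derived state 'yes' in Taxon 1, Taxon 2, Taxon 4, Taxon 6, and Taxon 8 only — synapomorphy for {Taxon 1, Taxon 2, Taxon 4, Taxon 6, Taxon 8}.
Most parsimonious ingroup topology: (((Taxon 6,Taxon 8),((Taxon 2,Taxon 1),Taxon 4)),Taxon 5).
Taxon 5 is sister to the clade containing all other ingroup taxa, so it is the earliest-diverging (most basal) ingroup lineage.

Taxon 5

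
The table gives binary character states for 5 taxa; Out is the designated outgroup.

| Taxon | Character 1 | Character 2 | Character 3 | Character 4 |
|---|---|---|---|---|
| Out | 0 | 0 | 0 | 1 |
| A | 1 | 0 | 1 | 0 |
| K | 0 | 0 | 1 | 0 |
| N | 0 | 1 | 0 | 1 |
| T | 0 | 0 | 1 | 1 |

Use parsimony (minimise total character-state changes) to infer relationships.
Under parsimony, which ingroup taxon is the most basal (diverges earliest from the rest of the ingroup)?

Character polarity is set by the outgroup: the derived state is whichever differs from the outgroup's state, so for Character 4 the derived state is '0', and for the remaining characters it is '1'.
Character 1: derived state '1' in A only — an autapomorphy, so it tells us nothing about relationships among taxa.
Character 2 (derived state '1') is unique to N (autapomorphy; uninformative for grouping).
Character 3: derived state '1' in A, K, and T only — synapomorphy for {A, K, T}.
Character 4: derived state '0' in A and K only — synapomorphy for {A, K}.
Most parsimonious ingroup topology: (((A,K),T),N).
N is sister to the clade containing all other ingroup taxa, so it is the earliest-diverging (most basal) ingroup lineage.

N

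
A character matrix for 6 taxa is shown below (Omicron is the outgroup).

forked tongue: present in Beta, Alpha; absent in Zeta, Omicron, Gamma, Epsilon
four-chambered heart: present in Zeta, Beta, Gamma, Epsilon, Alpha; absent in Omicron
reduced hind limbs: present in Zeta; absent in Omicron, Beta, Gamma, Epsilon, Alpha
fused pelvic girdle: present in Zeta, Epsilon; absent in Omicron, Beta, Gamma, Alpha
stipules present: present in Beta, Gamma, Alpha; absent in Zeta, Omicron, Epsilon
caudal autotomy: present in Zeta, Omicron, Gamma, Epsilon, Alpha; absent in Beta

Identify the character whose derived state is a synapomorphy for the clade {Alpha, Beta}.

forked tongue

Character polarity is set by the outgroup: the derived state is whichever differs from the outgroup's state, so for caudal autotomy the derived state is 'absent', and for the remaining characters it is 'present'.
Only Alpha and Beta show the derived state 'present' for forked tongue, supporting them as a clade.
four-chambered heart (derived state 'present') is shared by all ingroup taxa — unites the whole ingroup.
reduced hind limbs (derived state 'present') is unique to Zeta (autapomorphy; uninformative for grouping).
fused pelvic girdle (derived state 'present') is shared by Epsilon and Zeta — a synapomorphy uniting that clade.
Only Alpha, Beta, and Gamma show the derived state 'present' for stipules present, supporting them as a clade.
caudal autotomy (derived state 'absent') is unique to Beta (autapomorphy; uninformative for grouping).
Most parsimonious ingroup topology: ((Gamma,(Alpha,Beta)),(Zeta,Epsilon)).
The clade {Alpha, Beta} is supported by forked tongue: its derived state 'present' occurs in exactly those taxa and in no other taxon (including the outgroup).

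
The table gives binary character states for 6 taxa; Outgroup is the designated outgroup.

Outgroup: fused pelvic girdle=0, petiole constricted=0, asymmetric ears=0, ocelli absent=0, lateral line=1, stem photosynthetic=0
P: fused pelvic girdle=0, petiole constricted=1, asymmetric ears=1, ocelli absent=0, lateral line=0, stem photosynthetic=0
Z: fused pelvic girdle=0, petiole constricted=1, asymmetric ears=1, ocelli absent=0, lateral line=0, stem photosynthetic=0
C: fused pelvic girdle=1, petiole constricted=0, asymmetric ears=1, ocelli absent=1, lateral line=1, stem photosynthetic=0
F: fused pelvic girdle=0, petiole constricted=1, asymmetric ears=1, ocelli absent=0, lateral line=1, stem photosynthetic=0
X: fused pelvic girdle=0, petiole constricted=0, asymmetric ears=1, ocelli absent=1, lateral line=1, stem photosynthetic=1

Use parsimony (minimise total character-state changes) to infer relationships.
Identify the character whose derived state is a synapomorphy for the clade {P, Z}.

Character polarity is set by the outgroup: the derived state is whichever differs from the outgroup's state, so for lateral line the derived state is '0', and for the remaining characters it is '1'.
fused pelvic girdle: derived state '1' in C only — an autapomorphy, so it tells us nothing about relationships among taxa.
Only F, P, and Z show the derived state '1' for petiole constricted, supporting them as a clade.
asymmetric ears (derived state '1') is shared by all ingroup taxa — unites the whole ingroup.
Only C and X show the derived state '1' for ocelli absent, supporting them as a clade.
lateral line: derived state '0' in P and Z only — synapomorphy for {P, Z}.
stem photosynthetic (derived state '1') is unique to X (autapomorphy; uninformative for grouping).
Most parsimonious ingroup topology: (((P,Z),F),(C,X)).
The clade {P, Z} is supported by lateral line: its derived state '0' occurs in exactly those taxa and in no other taxon (including the outgroup).

lateral line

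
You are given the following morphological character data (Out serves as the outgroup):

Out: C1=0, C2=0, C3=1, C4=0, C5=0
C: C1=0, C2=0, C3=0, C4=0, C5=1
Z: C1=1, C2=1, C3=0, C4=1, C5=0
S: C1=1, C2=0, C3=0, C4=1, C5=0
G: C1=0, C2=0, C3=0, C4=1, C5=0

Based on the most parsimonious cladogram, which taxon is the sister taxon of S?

Character polarity is set by the outgroup: the derived state is whichever differs from the outgroup's state, so for C3 the derived state is '0', and for the remaining characters it is '1'.
C1 (derived state '1') is shared by S and Z — a synapomorphy uniting that clade.
C2: derived state '1' in Z only — an autapomorphy, so it tells us nothing about relationships among taxa.
All ingroup taxa share the derived state '0' for C3; it defines the ingroup but does not resolve relationships within it.
C4: derived state '1' in G, S, and Z only — synapomorphy for {G, S, Z}.
C5: derived state '1' in C only — an autapomorphy, so it tells us nothing about relationships among taxa.
Most parsimonious ingroup topology: (C,((Z,S),G)).
S and Z form a cherry on this tree, so they are sister taxa.

Z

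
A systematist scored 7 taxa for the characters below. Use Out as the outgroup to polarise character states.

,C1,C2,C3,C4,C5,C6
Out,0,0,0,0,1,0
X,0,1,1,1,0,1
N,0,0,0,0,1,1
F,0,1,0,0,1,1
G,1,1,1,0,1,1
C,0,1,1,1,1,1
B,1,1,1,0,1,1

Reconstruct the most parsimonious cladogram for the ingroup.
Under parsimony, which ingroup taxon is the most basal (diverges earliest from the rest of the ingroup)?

N

Character polarity is set by the outgroup: the derived state is whichever differs from the outgroup's state, so for C5 the derived state is '0', and for the remaining characters it is '1'.
Only B and G show the derived state '1' for C1, supporting them as a clade.
C2: derived state '1' in B, C, F, G, and X only — synapomorphy for {B, C, F, G, X}.
Only B, C, G, and X show the derived state '1' for C3, supporting them as a clade.
C4 (derived state '1') is shared by C and X — a synapomorphy uniting that clade.
C5: derived state '0' in X only — an autapomorphy, so it tells us nothing about relationships among taxa.
C6 (derived state '1') is shared by all ingroup taxa — unites the whole ingroup.
Most parsimonious ingroup topology: ((((X,C),(G,B)),F),N).
N is sister to the clade containing all other ingroup taxa, so it is the earliest-diverging (most basal) ingroup lineage.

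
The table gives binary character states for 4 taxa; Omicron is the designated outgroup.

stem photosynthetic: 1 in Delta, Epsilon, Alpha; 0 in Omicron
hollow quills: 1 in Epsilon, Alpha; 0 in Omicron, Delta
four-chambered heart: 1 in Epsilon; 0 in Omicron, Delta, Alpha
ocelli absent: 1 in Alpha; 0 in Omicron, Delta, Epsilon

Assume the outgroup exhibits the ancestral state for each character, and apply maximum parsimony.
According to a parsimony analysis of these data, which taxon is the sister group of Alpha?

The outgroup has state '0' for every character, so '1' is the derived state throughout.
All ingroup taxa share the derived state '1' for stem photosynthetic; it defines the ingroup but does not resolve relationships within it.
Only Alpha and Epsilon show the derived state '1' for hollow quills, supporting them as a clade.
four-chambered heart: derived state '1' in Epsilon only — an autapomorphy, so it tells us nothing about relationships among taxa.
ocelli absent: derived state '1' in Alpha only — an autapomorphy, so it tells us nothing about relationships among taxa.
Most parsimonious ingroup topology: (Delta,(Epsilon,Alpha)).
Alpha and Epsilon form a cherry on this tree, so they are sister taxa.

Epsilon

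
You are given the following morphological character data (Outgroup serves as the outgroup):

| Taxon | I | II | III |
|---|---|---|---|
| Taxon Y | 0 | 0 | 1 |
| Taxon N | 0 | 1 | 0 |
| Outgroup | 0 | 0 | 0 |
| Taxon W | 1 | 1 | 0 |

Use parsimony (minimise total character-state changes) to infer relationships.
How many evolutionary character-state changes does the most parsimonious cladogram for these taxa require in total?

The outgroup has state '0' for every character, so '1' is the derived state throughout.
I (derived state '1') is unique to Taxon W (autapomorphy; uninformative for grouping).
Only Taxon N and Taxon W show the derived state '1' for II, supporting them as a clade.
III (derived state '1') is unique to Taxon Y (autapomorphy; uninformative for grouping).
Most parsimonious ingroup topology: ((Taxon W,Taxon N),Taxon Y).
Changes per character on this tree: I: 1; II: 1; III: 1.
Total = 3.

3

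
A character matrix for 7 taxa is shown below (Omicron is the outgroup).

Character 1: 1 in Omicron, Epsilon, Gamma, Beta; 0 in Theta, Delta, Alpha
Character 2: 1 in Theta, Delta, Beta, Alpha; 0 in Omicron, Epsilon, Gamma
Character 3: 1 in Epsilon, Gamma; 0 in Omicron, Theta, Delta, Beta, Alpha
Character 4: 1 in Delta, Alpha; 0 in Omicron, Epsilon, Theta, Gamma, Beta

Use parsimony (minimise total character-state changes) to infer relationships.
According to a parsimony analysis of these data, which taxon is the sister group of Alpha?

Character polarity is set by the outgroup: the derived state is whichever differs from the outgroup's state, so for Character 1 the derived state is '0', and for the remaining characters it is '1'.
Only Alpha, Delta, and Theta show the derived state '0' for Character 1, supporting them as a clade.
Character 2: derived state '1' in Alpha, Beta, Delta, and Theta only — synapomorphy for {Alpha, Beta, Delta, Theta}.
Only Epsilon and Gamma show the derived state '1' for Character 3, supporting them as a clade.
Character 4: derived state '1' in Alpha and Delta only — synapomorphy for {Alpha, Delta}.
Most parsimonious ingroup topology: ((Epsilon,Gamma),((Theta,(Delta,Alpha)),Beta)).
Alpha and Delta form a cherry on this tree, so they are sister taxa.

Delta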